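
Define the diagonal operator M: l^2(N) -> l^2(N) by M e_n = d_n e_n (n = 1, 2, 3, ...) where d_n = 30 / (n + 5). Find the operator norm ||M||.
||M|| = 5 (attained at n = 1)

For M diagonal, ||M|| = sup_n |d_n| = sup_n 30/(n + 5). This is positive and strictly decreasing in n, so the supremum is attained at n = 1: d_1 = 30/(1 + 5) = 5. Hence ||M|| = 5.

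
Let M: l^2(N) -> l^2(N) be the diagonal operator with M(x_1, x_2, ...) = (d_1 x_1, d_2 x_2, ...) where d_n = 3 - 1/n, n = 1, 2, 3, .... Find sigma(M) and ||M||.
sigma(M) = {3 - 1/n : n ≥ 1} ∪ {3}; ||M|| = 3

A bounded diagonal operator on l^2 with diagonal entries d_n has spectrum equal to the closure of {d_n : n ≥ 1}: every d_n is an eigenvalue (with eigenvector e_n), so {d_n} ⊂ sigma(M); the spectrum is closed, so its closure is too; and for lambda not in the closure, (M - lambda I) has bounded inverse (the diagonal entries 1/(d_n - lambda) are bounded). For our sequence d_n = 3 - 1/n, n = 1, 2, 3, ...:
  - {d_n} = {3 - 1/n : n ≥ 1}; the only limit point is 3
  - closure = {3 - 1/n : n ≥ 1} ∪ {3}
For the norm: a diagonal operator has ||M|| = sup_n |d_n|. Here d_n = 3 - 1/n increases monotonically from d_1 = 2 toward 3, with all terms in [2, 3); so sup_n |d_n| = 3 (the supremum is the limit, not attained). So ||M|| = 3.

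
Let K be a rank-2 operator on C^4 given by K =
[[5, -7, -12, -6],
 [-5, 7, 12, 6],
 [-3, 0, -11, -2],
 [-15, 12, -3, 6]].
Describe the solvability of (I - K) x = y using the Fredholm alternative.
(I - K) is invertible (det(I - K) = -336 ≠ 0), so for every y in C^4 the equation (I - K) x = y has a unique solution.

K has rank 2 and factors as K = U V^T = u1 v1^T + u2 v2^T with u1 = (-2, 2, -3, -3), v1 = (2, -1, 3, 0), u2 = (3, -3, 1, -3), v2 = (3, -3, -2, -2) (multiplying out reproduces the displayed K). The nonzero eigenvalues of U V^T coincide with those of the 2 x 2 matrix G = V^T U = [[v1·u1, v1·u2], [v2·u1, v2·u2]] = [[-15, 12], [0, 22]], and by the Sylvester determinant identity det(I_4 - U V^T) = det(I_2 - V^T U) = det([[16, -12], [0, -21]]) = (16)(-21) - (-12)(0) = -336. (Direct check: I - K =
[[-4, 7, 12, 6],
 [5, -6, -12, -6],
 [3, 0, 12, 2],
 [15, -12, 3, -5]]
has determinant -336.) The finite-dimensional Fredholm alternative says: either (I - K) is invertible, or ker(I - K) ≠ {0} and then range(I - K) = ker((I - K)^*)^⊥, with dim ker(I - K) = dim ker((I - K)^*). Since det(I - K) ≠ 0, 1 is not an eigenvalue of K and ker(I - K) = {0}, so we are in the first case: for every y there is a unique x = (I - K)^(-1) y. (Explicitly, by the Woodbury identity, (I - U V^T)^(-1) = I + U (I_2 - G)^(-1) V^T.)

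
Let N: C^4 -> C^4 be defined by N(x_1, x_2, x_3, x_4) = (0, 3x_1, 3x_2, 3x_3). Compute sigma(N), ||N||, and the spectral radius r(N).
sigma(N) = {0}; ||N|| = 3; r(N) = 0. (N is nilpotent with N^4 = 0.)

On C^4, N is a strictly lower-triangular matrix with 3 on the subdiagonal and zeros elsewhere, so its characteristic polynomial is lambda^4 and every eigenvalue is 0: sigma(N) = {0}. For the operator norm, N e_i = 3e_{i+1} for i = 1, ..., 3 and N e_4 = 0, so the singular values of N are 3 (with multiplicity 3) and 0; hence ||N|| = 3. The spectral radius r(N) = max|lambda| = 0. Note ||N|| > r(N) — characteristic of non-normal nilpotent operators. Indeed N^4 = 0.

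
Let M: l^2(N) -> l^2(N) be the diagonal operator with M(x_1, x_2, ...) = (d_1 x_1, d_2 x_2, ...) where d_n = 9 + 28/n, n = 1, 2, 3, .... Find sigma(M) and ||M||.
sigma(M) = {9 + 28/n : n ≥ 1} ∪ {9}; ||M|| = 37

A bounded diagonal operator on l^2 with diagonal entries d_n has spectrum equal to the closure of {d_n : n ≥ 1}: every d_n is an eigenvalue (with eigenvector e_n), so {d_n} ⊂ sigma(M); the spectrum is closed, so its closure is too; and for lambda not in the closure, (M - lambda I) has bounded inverse (the diagonal entries 1/(d_n - lambda) are bounded). For our sequence d_n = 9 + 28/n, n = 1, 2, 3, ...:
  - {d_n} = {9 + 28/n : n ≥ 1}; the only limit point is 9
  - closure = {9 + 28/n : n ≥ 1} ∪ {9}
For the norm: a diagonal operator has ||M|| = sup_n |d_n|. Here d_n = 9 + 28/n is positive and decreasing, so sup_n |d_n| = d_1 = 9 + 28 = 37. So ||M|| = 37.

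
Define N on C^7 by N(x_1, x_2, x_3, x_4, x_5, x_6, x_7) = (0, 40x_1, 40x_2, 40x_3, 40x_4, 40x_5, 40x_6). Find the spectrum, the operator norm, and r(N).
sigma(N) = {0}; ||N|| = 40; r(N) = 0. (N is nilpotent with N^7 = 0.)

On C^7, N is a strictly lower-triangular matrix with 40 on the subdiagonal and zeros elsewhere, so its characteristic polynomial is lambda^7 and every eigenvalue is 0: sigma(N) = {0}. For the operator norm, N e_i = 40e_{i+1} for i = 1, ..., 6 and N e_7 = 0, so the singular values of N are 40 (with multiplicity 6) and 0; hence ||N|| = 40. The spectral radius r(N) = max|lambda| = 0. Note ||N|| > r(N) — characteristic of non-normal nilpotent operators. Indeed N^7 = 0.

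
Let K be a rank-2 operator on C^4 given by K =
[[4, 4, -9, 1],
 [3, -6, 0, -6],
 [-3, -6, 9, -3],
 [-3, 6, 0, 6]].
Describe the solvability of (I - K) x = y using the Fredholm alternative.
(I - K) is invertible (det(I - K) = -12 ≠ 0), so for every y in C^4 the equation (I - K) x = y has a unique solution.

K has rank 2 and factors as K = U V^T = u1 v1^T + u2 v2^T with u1 = (-1, -3, 0, 3), v1 = (-1, 2, 0, 2), u2 = (-3, 0, 3, 0), v2 = (-1, -2, 3, -1) (multiplying out reproduces the displayed K). The nonzero eigenvalues of U V^T coincide with those of the 2 x 2 matrix G = V^T U = [[v1·u1, v1·u2], [v2·u1, v2·u2]] = [[1, 3], [4, 12]], and by the Sylvester determinant identity det(I_4 - U V^T) = det(I_2 - V^T U) = det([[0, -3], [-4, -11]]) = (0)(-11) - (-3)(-4) = -12. (Direct check: I - K =
[[-3, -4, 9, -1],
 [-3, 7, 0, 6],
 [3, 6, -8, 3],
 [3, -6, 0, -5]]
has determinant -12.) The finite-dimensional Fredholm alternative says: either (I - K) is invertible, or ker(I - K) ≠ {0} and then range(I - K) = ker((I - K)^*)^⊥, with dim ker(I - K) = dim ker((I - K)^*). Since det(I - K) ≠ 0, 1 is not an eigenvalue of K and ker(I - K) = {0}, so we are in the first case: for every y there is a unique x = (I - K)^(-1) y. (Explicitly, by the Woodbury identity, (I - U V^T)^(-1) = I + U (I_2 - G)^(-1) V^T.)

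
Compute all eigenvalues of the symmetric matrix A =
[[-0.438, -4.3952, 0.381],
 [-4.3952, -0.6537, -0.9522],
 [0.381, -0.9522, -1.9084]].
sigma(A) ≈ {-5, -2, 4}

A is real symmetric, so its spectrum consists of real eigenvalues. Expanding the characteristic polynomial of the displayed matrix gives
  det(λ I - A) = p(λ) = λ^3 + (3)λ^2 + (-18)λ + (-40).
Solving p(λ) = 0 yields eigenvalues ≈ -5, -2, 4. (A is shown rounded to 4 decimals, so these recover the underlying integer eigenvalues to within that precision.)
Verification: the trace of A = -3 equals the sum of eigenvalues -3, and det(A) ≈ 40.0007 matches the eigenvalue product 40.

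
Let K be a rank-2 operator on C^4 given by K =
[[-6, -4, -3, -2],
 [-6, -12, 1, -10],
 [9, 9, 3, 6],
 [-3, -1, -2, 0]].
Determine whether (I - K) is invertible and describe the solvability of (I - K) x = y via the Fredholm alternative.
(I - K) is invertible (det(I - K) = 24 ≠ 0), so for every y in C^4 the equation (I - K) x = y has a unique solution.

K has rank 2 and factors as K = U V^T = u1 v1^T + u2 v2^T with u1 = (-2, -2, 3, -1), v1 = (3, 3, 1, 2), u2 = (1, -3, 0, 1), v2 = (0, 2, -1, 2) (multiplying out reproduces the displayed K). The nonzero eigenvalues of U V^T coincide with those of the 2 x 2 matrix G = V^T U = [[v1·u1, v1·u2], [v2·u1, v2·u2]] = [[-11, -4], [-9, -4]], and by the Sylvester determinant identity det(I_4 - U V^T) = det(I_2 - V^T U) = det([[12, 4], [9, 5]]) = (12)(5) - (4)(9) = 24. (Direct check: I - K =
[[7, 4, 3, 2],
 [6, 13, -1, 10],
 [-9, -9, -2, -6],
 [3, 1, 2, 1]]
has determinant 24.) The finite-dimensional Fredholm alternative says: either (I - K) is invertible, or ker(I - K) ≠ {0} and then range(I - K) = ker((I - K)^*)^⊥, with dim ker(I - K) = dim ker((I - K)^*). Since det(I - K) ≠ 0, 1 is not an eigenvalue of K and ker(I - K) = {0}, so we are in the first case: for every y there is a unique x = (I - K)^(-1) y. (Explicitly, by the Woodbury identity, (I - U V^T)^(-1) = I + U (I_2 - G)^(-1) V^T.)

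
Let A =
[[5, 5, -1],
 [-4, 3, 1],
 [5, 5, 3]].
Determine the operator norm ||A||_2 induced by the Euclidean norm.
||A||_2 ≈ 10.1277 (= sqrt(largest eigenvalue of A^T A))

||A||_2 = sigma_max(A) = sqrt(lambda_max(A^T A)). Form the symmetric matrix M = A^T A =
[[66, 38, 6],
 [38, 59, 13],
 [6, 13, 11]].
Its characteristic polynomial (trace, sum of principal 2x2 minors, determinant of M give the coefficients) is
  p(λ) = det(λ I - M) = λ^3 - 136λ^2 + 3620λ - 19600.
No integer candidate from the rational root theorem (±divisors of 19600) is a root, so the roots are irrational. The cubic discriminant is Δ = 18733696000 > 0, so there are three distinct real roots. p(7) = -581 and p(8) = 1168 have opposite signs, so a root lies in (7, 8); Newton's method refines it to λ ≈ 7.3181. p(26) = 160 and p(27) = -1321 have opposite signs, so a root lies in (26, 27); Newton's method refines it to λ ≈ 26.1119. p(102) = -4096 and p(103) = 3163 have opposite signs, so a root lies in (102, 103); Newton's method refines it to λ ≈ 102.5701. Check (Vieta): the three roots sum to 136, matching tr M = 136.
So the eigenvalues of A^T A are ≈ 7.3181, 26.1119, 102.5701 (all ≥ 0, as they must be for A^T A). The largest is λ_max ≈ 102.5701, hence ||A||_2 = sqrt(λ_max) ≈ 10.1277.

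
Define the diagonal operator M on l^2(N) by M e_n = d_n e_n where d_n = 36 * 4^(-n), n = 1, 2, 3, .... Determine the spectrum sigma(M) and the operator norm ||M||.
sigma(M) = {36 * 4^(-n) : n ≥ 1} ∪ {0}; ||M|| = 9

A bounded diagonal operator on l^2 with diagonal entries d_n has spectrum equal to the closure of {d_n : n ≥ 1}: every d_n is an eigenvalue (with eigenvector e_n), so {d_n} ⊂ sigma(M); the spectrum is closed, so its closure is too; and for lambda not in the closure, (M - lambda I) has bounded inverse (the diagonal entries 1/(d_n - lambda) are bounded). For our sequence d_n = 36 * 4^(-n), n = 1, 2, 3, ...:
  - {d_n} = {36 * 4^(-n) : n ≥ 1}; the only limit point is 0
  - closure = {36 * 4^(-n) : n ≥ 1} ∪ {0}
For the norm: a diagonal operator has ||M|| = sup_n |d_n|. Here d_n = 36 * 4^(-n) is positive and decreasing, so sup_n |d_n| = d_1 = 36/4 = 9. So ||M|| = 9.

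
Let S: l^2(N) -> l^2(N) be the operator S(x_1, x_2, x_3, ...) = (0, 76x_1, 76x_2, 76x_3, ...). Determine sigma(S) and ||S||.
sigma(S) = closed disk {z in C : |z| ≤ 76}; ||S|| = 76

Note S = 76·U where U is the unit right shift (U x)_k = x_{k-1} (with x_0 := 0); so ||S|| = 76||U|| and sigma(S) = 76·sigma(U). ||S x||^2 = sum_{k≥1} |76x_k|^2 = 5776||x||^2, so ||S|| = 76 and sigma(S) ⊂ {|z| ≤ 76}. For any |lambda| < 76, the equation (S - lambda I) x = 0 forces x_1 = 0, then 76x_k = lambda x_{k+1} ⇒ x = 0, so S has no eigenvalues. But (S - lambda I) is not surjective for |lambda| < 76: solving (S - lambda I) x = e_1 would require x_n proportional to (lambda/76)^(-n), which is not in l^2. So every |lambda| < 76 lies in the residual spectrum. The boundary |lambda| = 76 is in the approximate point spectrum (the spectrum is closed). Hence sigma(S) is the closed disk of radius 76.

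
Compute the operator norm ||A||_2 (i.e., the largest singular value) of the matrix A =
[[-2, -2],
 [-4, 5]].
||A||_2 = sqrt((49 + sqrt(1105))/2) ≈ 6.4125 (= sqrt(largest eigenvalue of A^T A))

||A||_2 = sigma_max(A) = sqrt(lambda_max(A^T A)). Form the symmetric matrix M = A^T A =
[[20, -16],
 [-16, 29]].
Its characteristic polynomial (trace, determinant of M give the coefficients) is
  p(λ) = det(λ I - M) = λ^2 - 49λ + 324.
For λ^2 - 49λ + 324 the discriminant is 1105. It is nonnegative but not a perfect square, so the roots are real and irrational: λ = (49 ± sqrt(1105))/2 ≈ 41.1208, 7.8792.
So the eigenvalues of A^T A are ≈ 7.8792, 41.1208 (all ≥ 0, as they must be for A^T A). The largest is λ_max = (49 + sqrt(1105))/2 ≈ 41.1208, hence ||A||_2 = sqrt(λ_max) = sqrt((49 + sqrt(1105))/2) ≈ 6.4125.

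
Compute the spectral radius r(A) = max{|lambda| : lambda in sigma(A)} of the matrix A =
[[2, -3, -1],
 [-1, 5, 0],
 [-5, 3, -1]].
r(A) ≈ 6.0319

The eigenvalues of A are the roots of its characteristic polynomial. With M = A (coefficients from the trace, the sum of principal 2x2 minors, and det A):
  p(λ) = det(λ I - M) = λ^3 - 6λ^2 - 5λ + 29.
No integer candidate from the rational root theorem (±divisors of 29) is a root, so the roots are irrational. The cubic discriminant is Δ = 19409 > 0, so there are three distinct real roots. p(-3) = -37 and p(-2) = 7 have opposite signs, so a root lies in (-3, -2); Newton's method refines it to λ ≈ -2.2087. p(2) = 3 and p(3) = -13 have opposite signs, so a root lies in (2, 3); Newton's method refines it to λ ≈ 2.1768. p(6) = -1 and p(7) = 43 have opposite signs, so a root lies in (6, 7); Newton's method refines it to λ ≈ 6.0319. Check (Vieta): the three roots sum to 6, matching tr M = 6.
Thus the eigenvalues (to 4 decimals) are -2.2087 (modulus 2.2087); 2.1768 (modulus 2.1768); 6.0319 (modulus 6.0319). The spectral radius is the largest modulus: r(A) ≈ 6.0319. (Cross-check: r(A) ≤ ||A||_2 ≈ 7.9596; equality holds whenever A is normal, though it can also hold for some non-normal A.)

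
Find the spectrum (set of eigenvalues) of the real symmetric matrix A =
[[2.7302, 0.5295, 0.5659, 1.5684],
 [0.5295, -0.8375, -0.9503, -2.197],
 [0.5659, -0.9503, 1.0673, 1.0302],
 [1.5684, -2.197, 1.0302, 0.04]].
sigma(A) ≈ {-3, 0, 2, 4}

A is real symmetric, so its spectrum consists of real eigenvalues. Expanding the characteristic polynomial of the displayed matrix gives
  det(λ I - A) = p(λ) = λ^4 + (-3)λ^3 + (-10)λ^2 + (24)λ + (0).
Solving p(λ) = 0 yields eigenvalues ≈ -3, 0, 2, 4. (A is shown rounded to 4 decimals, so these recover the underlying integer eigenvalues to within that precision.)
Verification: the trace of A = 3 equals the sum of eigenvalues 3, and det(A) ≈ -0.0003 matches the eigenvalue product 0.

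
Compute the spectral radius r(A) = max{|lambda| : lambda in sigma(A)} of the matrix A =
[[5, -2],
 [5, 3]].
r(A) = 5

The eigenvalues of A are the roots of its characteristic polynomial. With M = A (coefficients from the trace and determinant):
  p(λ) = det(λ I - M) = λ^2 - 8λ + 25.
For λ^2 - 8λ + 25 the discriminant is -36. It is negative, so the roots are the complex-conjugate pair λ = 4 ± (sqrt(36)/2) i ≈ 4 ± 3i. For a conjugate pair the product of the roots equals the constant term, so |λ|^2 = 25 and |λ| = sqrt(25) = 5.
Thus the eigenvalues (to 4 decimals) are 4 ± 3i (modulus 5). The spectral radius is the largest modulus: r(A) = 5. (Cross-check: r(A) ≤ ||A||_2 ≈ 7.1178; equality holds whenever A is normal, though it can also hold for some non-normal A.)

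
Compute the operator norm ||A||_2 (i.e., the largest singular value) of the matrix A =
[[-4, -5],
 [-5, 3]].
||A||_2 = sqrt((75 + sqrt(149))/2) ≈ 6.6033 (= sqrt(largest eigenvalue of A^T A))

||A||_2 = sigma_max(A) = sqrt(lambda_max(A^T A)). Form the symmetric matrix M = A^T A =
[[41, 5],
 [5, 34]].
Its characteristic polynomial (trace, determinant of M give the coefficients) is
  p(λ) = det(λ I - M) = λ^2 - 75λ + 1369.
For λ^2 - 75λ + 1369 the discriminant is 149. It is nonnegative but not a perfect square, so the roots are real and irrational: λ = (75 ± sqrt(149))/2 ≈ 43.6033, 31.3967.
So the eigenvalues of A^T A are ≈ 31.3967, 43.6033 (all ≥ 0, as they must be for A^T A). The largest is λ_max = (75 + sqrt(149))/2 ≈ 43.6033, hence ||A||_2 = sqrt(λ_max) = sqrt((75 + sqrt(149))/2) ≈ 6.6033.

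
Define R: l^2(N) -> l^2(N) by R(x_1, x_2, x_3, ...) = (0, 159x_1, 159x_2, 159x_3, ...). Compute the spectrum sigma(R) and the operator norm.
sigma(R) = closed disk {z in C : |z| ≤ 159}; ||R|| = 159

Note R = 159·U where U is the unit right shift (U x)_k = x_{k-1} (with x_0 := 0); so ||R|| = 159||U|| and sigma(R) = 159·sigma(U). ||R x||^2 = sum_{k≥1} |159x_k|^2 = 25281||x||^2, so ||R|| = 159 and sigma(R) ⊂ {|z| ≤ 159}. For any |lambda| < 159, the equation (R - lambda I) x = 0 forces x_1 = 0, then 159x_k = lambda x_{k+1} ⇒ x = 0, so R has no eigenvalues. But (R - lambda I) is not surjective for |lambda| < 159: solving (R - lambda I) x = e_1 would require x_n proportional to (lambda/159)^(-n), which is not in l^2. So every |lambda| < 159 lies in the residual spectrum. The boundary |lambda| = 159 is in the approximate point spectrum (the spectrum is closed). Hence sigma(R) is the closed disk of radius 159.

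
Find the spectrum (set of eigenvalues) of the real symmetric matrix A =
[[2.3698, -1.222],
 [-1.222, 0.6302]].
sigma(A) ≈ {0, 3}

A is real symmetric, so its spectrum consists of real eigenvalues. Expanding the characteristic polynomial of the displayed matrix gives
  det(λ I - A) = p(λ) = λ^2 + (-3)λ + (0).
Solving p(λ) = 0 yields eigenvalues ≈ 0, 3. (A is shown rounded to 4 decimals, so these recover the underlying integer eigenvalues to within that precision.)
Verification: the trace of A = 3 equals the sum of eigenvalues 3, and det(A) ≈ 0.0002 matches the eigenvalue product 0.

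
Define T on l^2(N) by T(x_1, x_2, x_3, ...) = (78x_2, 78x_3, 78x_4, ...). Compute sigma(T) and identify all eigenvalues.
sigma(T) = closed disk {z in C : |z| ≤ 78}; sigma_p(T) = open disk {z in C : |z| < 78}

Note T = 78·V where V is the unit left shift (V x)_k = x_{k+1}; so sigma(T) = 78·sigma(V) and ||T|| = 78||V||. ||T x||^2 = 6084sum_{k≥2} |x_k|^2 ≤ 6084||x||^2, with equality on {x : x_1 = 0}, so ||T|| = 78. For any lambda with |lambda| < 78, set r = lambda/78 (|r| < 1); the vector x = (1, r, r^2, ...) is in l^2 and satisfies T x = 78(r, r^2, ...) = lambda x, so lambda is an eigenvalue. On the boundary |lambda| = 78 the geometric series diverges, so no l^2 eigenvector exists, but these lambda lie in the approximate point spectrum. Hence sigma(T) is the closed disk of radius 78 and sigma_p(T) is the open disk.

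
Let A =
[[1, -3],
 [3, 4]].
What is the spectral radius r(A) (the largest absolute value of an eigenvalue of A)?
r(A) = sqrt(13) ≈ 3.6056

The eigenvalues of A are the roots of its characteristic polynomial. With M = A (coefficients from the trace and determinant):
  p(λ) = det(λ I - M) = λ^2 - 5λ + 13.
For λ^2 - 5λ + 13 the discriminant is -27. It is negative, so the roots are the complex-conjugate pair λ = 5/2 ± (sqrt(27)/2) i ≈ 2.5 ± 2.5981i. For a conjugate pair the product of the roots equals the constant term, so |λ|^2 = 13 and |λ| = sqrt(13) ≈ 3.6056.
Thus the eigenvalues (to 4 decimals) are 2.5 ± 2.5981i (modulus 3.6056). The spectral radius is the largest modulus: r(A) = sqrt(13) ≈ 3.6056. (Cross-check: r(A) ≤ ||A||_2 ≈ 5.4051; equality holds whenever A is normal, though it can also hold for some non-normal A.)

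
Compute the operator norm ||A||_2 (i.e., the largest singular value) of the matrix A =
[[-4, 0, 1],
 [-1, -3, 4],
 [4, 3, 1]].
||A||_2 ≈ 6.6947 (= sqrt(largest eigenvalue of A^T A))

||A||_2 = sigma_max(A) = sqrt(lambda_max(A^T A)). Form the symmetric matrix M = A^T A =
[[33, 15, -4],
 [15, 18, -9],
 [-4, -9, 18]].
Its characteristic polynomial (trace, sum of principal 2x2 minors, determinant of M give the coefficients) is
  p(λ) = det(λ I - M) = λ^3 - 69λ^2 + 1190λ - 4761.
No integer candidate from the rational root theorem (±divisors of 4761) is a root, so the roots are irrational. The cubic discriminant is Δ = 169941217 > 0, so there are three distinct real roots. p(5) = -411 and p(6) = 111 have opposite signs, so a root lies in (5, 6); Newton's method refines it to λ ≈ 5.7696. p(18) = 135 and p(19) = -201 have opposite signs, so a root lies in (18, 19); Newton's method refines it to λ ≈ 18.4116. p(44) = -801 and p(45) = 189 have opposite signs, so a root lies in (44, 45); Newton's method refines it to λ ≈ 44.8188. Check (Vieta): the three roots sum to 69, matching tr M = 69.
So the eigenvalues of A^T A are ≈ 5.7696, 18.4116, 44.8188 (all ≥ 0, as they must be for A^T A). The largest is λ_max ≈ 44.8188, hence ||A||_2 = sqrt(λ_max) ≈ 6.6947.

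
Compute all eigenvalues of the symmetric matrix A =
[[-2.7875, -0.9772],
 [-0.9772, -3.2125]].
sigma(A) ≈ {-4, -2}

A is real symmetric, so its spectrum consists of real eigenvalues. Expanding the characteristic polynomial of the displayed matrix gives
  det(λ I - A) = p(λ) = λ^2 + (6)λ + (8).
Solving p(λ) = 0 yields eigenvalues ≈ -4, -2. (A is shown rounded to 4 decimals, so these recover the underlying integer eigenvalues to within that precision.)
Verification: the trace of A = -6 equals the sum of eigenvalues -6, and det(A) ≈ 7.9999 matches the eigenvalue product 8.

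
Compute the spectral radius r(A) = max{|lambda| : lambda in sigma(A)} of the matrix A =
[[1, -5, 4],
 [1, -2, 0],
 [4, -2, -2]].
r(A) ≈ 4.5484

The eigenvalues of A are the roots of its characteristic polynomial. With M = A (coefficients from the trace, the sum of principal 2x2 minors, and det A):
  p(λ) = det(λ I - M) = λ^3 + 3λ^2 - 11λ - 18.
No integer candidate from the rational root theorem (±divisors of 18) is a root, so the roots are irrational. The cubic discriminant is Δ = 10301 > 0, so there are three distinct real roots. p(-5) = -13 and p(-4) = 10 have opposite signs, so a root lies in (-5, -4); Newton's method refines it to λ ≈ -4.5484. p(-2) = 8 and p(-1) = -5 have opposite signs, so a root lies in (-2, -1); Newton's method refines it to λ ≈ -1.3605. p(2) = -20 and p(3) = 3 have opposite signs, so a root lies in (2, 3); Newton's method refines it to λ ≈ 2.9089. Check (Vieta): the three roots sum to -3, matching tr M = -3.
Thus the eigenvalues (to 4 decimals) are -4.5484 (modulus 4.5484); -1.3605 (modulus 1.3605); 2.9089 (modulus 2.9089). The spectral radius is the largest modulus: r(A) ≈ 4.5484. (Cross-check: r(A) ≤ ||A||_2 ≈ 6.9101; equality holds whenever A is normal, though it can also hold for some non-normal A.)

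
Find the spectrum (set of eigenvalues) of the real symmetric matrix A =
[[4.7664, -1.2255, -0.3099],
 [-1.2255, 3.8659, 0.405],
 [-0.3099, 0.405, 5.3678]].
sigma(A) ≈ {3, 5, 6}

A is real symmetric, so its spectrum consists of real eigenvalues. Expanding the characteristic polynomial of the displayed matrix gives
  det(λ I - A) = p(λ) = λ^3 + (-14)λ^2 + (63)λ + (-90.0023).
Solving p(λ) = 0 yields eigenvalues ≈ 3, 5, 6. (A is shown rounded to 4 decimals, so these recover the underlying integer eigenvalues to within that precision.)
Verification: the trace of A = 14 equals the sum of eigenvalues 14, and det(A) ≈ 90.0023 matches the eigenvalue product 90.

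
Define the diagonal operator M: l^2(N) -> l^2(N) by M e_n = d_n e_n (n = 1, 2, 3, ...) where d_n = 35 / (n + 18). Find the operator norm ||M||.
||M|| = 35/19 (attained at n = 1)

For M diagonal, ||M|| = sup_n |d_n| = sup_n 35/(n + 18). This is positive and strictly decreasing in n, so the supremum is attained at n = 1: d_1 = 35/(1 + 18) = 35/19. Hence ||M|| = 35/19.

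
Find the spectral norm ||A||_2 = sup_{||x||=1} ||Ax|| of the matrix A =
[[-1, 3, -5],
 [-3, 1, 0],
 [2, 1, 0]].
||A||_2 ≈ 6.0304 (= sqrt(largest eigenvalue of A^T A))

||A||_2 = sigma_max(A) = sqrt(lambda_max(A^T A)). Form the symmetric matrix M = A^T A =
[[14, -4, 5],
 [-4, 11, -15],
 [5, -15, 25]].
Its characteristic polynomial (trace, sum of principal 2x2 minors, determinant of M give the coefficients) is
  p(λ) = det(λ I - M) = λ^3 - 50λ^2 + 513λ - 625.
No integer candidate from the rational root theorem (±divisors of 625) is a root, so the roots are irrational. The cubic discriminant is Δ = 83415337 > 0, so there are three distinct real roots. p(1) = -161 and p(2) = 209 have opposite signs, so a root lies in (1, 2); Newton's method refines it to λ ≈ 1.4054. p(12) = 59 and p(13) = -209 have opposite signs, so a root lies in (12, 13); Newton's method refines it to λ ≈ 12.2286. p(36) = -301 and p(37) = 559 have opposite signs, so a root lies in (36, 37); Newton's method refines it to λ ≈ 36.366. Check (Vieta): the three roots sum to 50, matching tr M = 50.
So the eigenvalues of A^T A are ≈ 1.4054, 12.2286, 36.366 (all ≥ 0, as they must be for A^T A). The largest is λ_max ≈ 36.366, hence ||A||_2 = sqrt(λ_max) ≈ 6.0304.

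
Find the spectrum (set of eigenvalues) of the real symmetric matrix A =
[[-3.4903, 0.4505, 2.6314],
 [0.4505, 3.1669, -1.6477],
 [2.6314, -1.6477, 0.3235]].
sigma(A) ≈ {-5, 1, 4}

A is real symmetric, so its spectrum consists of real eigenvalues. Expanding the characteristic polynomial of the displayed matrix gives
  det(λ I - A) = p(λ) = λ^3 + (0)λ^2 + (-21)λ + (20).
Solving p(λ) = 0 yields eigenvalues ≈ -5, 1, 4. (A is shown rounded to 4 decimals, so these recover the underlying integer eigenvalues to within that precision.)
Verification: the trace of A = 0 equals the sum of eigenvalues 0, and det(A) ≈ -20.0005 matches the eigenvalue product -20.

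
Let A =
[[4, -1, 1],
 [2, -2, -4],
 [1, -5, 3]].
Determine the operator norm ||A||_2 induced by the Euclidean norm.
||A||_2 ≈ 6.4545 (= sqrt(largest eigenvalue of A^T A))

||A||_2 = sigma_max(A) = sqrt(lambda_max(A^T A)). Form the symmetric matrix M = A^T A =
[[21, -13, -1],
 [-13, 30, -8],
 [-1, -8, 26]].
Its characteristic polynomial (trace, sum of principal 2x2 minors, determinant of M give the coefficients) is
  p(λ) = det(λ I - M) = λ^3 - 77λ^2 + 1722λ - 10404.
No integer candidate from the rational root theorem (±divisors of 10404) is a root, so the roots are irrational. The cubic discriminant is Δ = 65792052 > 0, so there are three distinct real roots. p(9) = -414 and p(10) = 116 have opposite signs, so a root lies in (9, 10); Newton's method refines it to λ ≈ 9.7648. p(25) = 146 and p(26) = -108 have opposite signs, so a root lies in (25, 26); Newton's method refines it to λ ≈ 25.5752. p(41) = -318 and p(42) = 180 have opposite signs, so a root lies in (41, 42); Newton's method refines it to λ ≈ 41.66. Check (Vieta): the three roots sum to 77, matching tr M = 77.
So the eigenvalues of A^T A are ≈ 9.7648, 25.5752, 41.66 (all ≥ 0, as they must be for A^T A). The largest is λ_max ≈ 41.66, hence ||A||_2 = sqrt(λ_max) ≈ 6.4545.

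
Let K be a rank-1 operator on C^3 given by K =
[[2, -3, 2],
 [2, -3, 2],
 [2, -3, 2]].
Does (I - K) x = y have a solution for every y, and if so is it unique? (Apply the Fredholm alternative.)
(I - K) is singular (det(I - K) = 0, i.e. 1 ∈ sigma(K)). (I - K) x = y is solvable iff y ⊥ ker((I - K)^*) = span{(2, -3, 2)}, i.e. iff 2y_1 - 3y_2 + 2y_3 = 0. When solvable, the solutions are x = y + c·(1, 1, 1), c arbitrary (ker(I - K) = span{(1, 1, 1)}, dimension 1).

K has rank 1, so it is an outer product K = u v^T: every row of K is a multiple of one row vector. Reading off the entries, u = (1, 1, 1) and v = (2, -3, 2) (row i of K equals u_i·v^T). A rank-one matrix u v^T satisfies K u = u (v·u) and kills the (2)-dimensional subspace v^⊥, so its characteristic polynomial is lambda^2 (lambda - v·u) with v·u = tr K = 1. Hence the eigenvalues of I - K are 1 (multiplicity 2) and 1 - (1) = 0, so det(I - K) = 0. (Direct check: I - K =
[[-1, 3, -2],
 [-2, 4, -2],
 [-2, 3, -1]]
has determinant 0.) So 1 is an eigenvalue of K and (I - K) is not invertible. The finite-dimensional Fredholm alternative says: either (I - K) is invertible, or ker(I - K) ≠ {0} and then range(I - K) = ker((I - K)^*)^⊥, with dim ker(I - K) = dim ker((I - K)^*). We are in the second case, so we need both kernels. Kernel of I - K: (I - K) u = u - u (v·u) = u - u = 0, so ker(I - K) = span{u} = span{(1, 1, 1)} (it is exactly 1-dimensional because rank(I - K) = 2). Kernel of the adjoint: K is real, so (I - K)^* = I - K^T = I - v u^T, and (I - v u^T) v = v - v (u·v) = 0; hence ker((I - K)^*) = span{v} = span{(2, -3, 2)}. Therefore (I - K) x = y is solvable iff <y, v> = 0, i.e. iff 2y_1 - 3y_2 + 2y_3 = 0. When this holds, K y = u (v·y) = 0, so (I - K) y = y and x = y is a particular solution; the full solution set is the line x = y + c·u = y + c·(1, 1, 1), c ∈ C.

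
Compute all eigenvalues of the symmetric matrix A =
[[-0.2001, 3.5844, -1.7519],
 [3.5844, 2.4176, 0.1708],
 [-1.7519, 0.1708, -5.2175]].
sigma(A) ≈ {-6, -2, 5}

A is real symmetric, so its spectrum consists of real eigenvalues. Expanding the characteristic polynomial of the displayed matrix gives
  det(λ I - A) = p(λ) = λ^3 + (3)λ^2 + (-28)λ + (-59.9988).
Solving p(λ) = 0 yields eigenvalues ≈ -6, -2, 5. (A is shown rounded to 4 decimals, so these recover the underlying integer eigenvalues to within that precision.)
Verification: the trace of A = -3 equals the sum of eigenvalues -3, and det(A) ≈ 59.9988 matches the eigenvalue product 60.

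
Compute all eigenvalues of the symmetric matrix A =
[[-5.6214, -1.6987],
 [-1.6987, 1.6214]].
sigma(A) ≈ {-6, 2}

A is real symmetric, so its spectrum consists of real eigenvalues. Expanding the characteristic polynomial of the displayed matrix gives
  det(λ I - A) = p(λ) = λ^2 + (4)λ + (-12).
Solving p(λ) = 0 yields eigenvalues ≈ -6, 2. (A is shown rounded to 4 decimals, so these recover the underlying integer eigenvalues to within that precision.)
Verification: the trace of A = -4 equals the sum of eigenvalues -4, and det(A) ≈ -12.0001 matches the eigenvalue product -12.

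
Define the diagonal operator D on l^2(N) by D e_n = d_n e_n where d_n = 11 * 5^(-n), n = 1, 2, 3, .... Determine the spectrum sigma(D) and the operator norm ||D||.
sigma(D) = {11 * 5^(-n) : n ≥ 1} ∪ {0}; ||D|| = 11/5

A bounded diagonal operator on l^2 with diagonal entries d_n has spectrum equal to the closure of {d_n : n ≥ 1}: every d_n is an eigenvalue (with eigenvector e_n), so {d_n} ⊂ sigma(D); the spectrum is closed, so its closure is too; and for lambda not in the closure, (D - lambda I) has bounded inverse (the diagonal entries 1/(d_n - lambda) are bounded). For our sequence d_n = 11 * 5^(-n), n = 1, 2, 3, ...:
  - {d_n} = {11 * 5^(-n) : n ≥ 1}; the only limit point is 0
  - closure = {11 * 5^(-n) : n ≥ 1} ∪ {0}
For the norm: a diagonal operator has ||D|| = sup_n |d_n|. Here d_n = 11 * 5^(-n) is positive and decreasing, so sup_n |d_n| = d_1 = 11/5. So ||D|| = 11/5.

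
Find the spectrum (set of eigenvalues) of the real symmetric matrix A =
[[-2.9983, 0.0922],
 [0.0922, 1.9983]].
sigma(A) ≈ {-3, 2}

A is real symmetric, so its spectrum consists of real eigenvalues. Expanding the characteristic polynomial of the displayed matrix gives
  det(λ I - A) = p(λ) = λ^2 + (1)λ + (-6).
Solving p(λ) = 0 yields eigenvalues ≈ -3, 2. (A is shown rounded to 4 decimals, so these recover the underlying integer eigenvalues to within that precision.)
Verification: the trace of A = -1 equals the sum of eigenvalues -1, and det(A) ≈ -6.0000 matches the eigenvalue product -6.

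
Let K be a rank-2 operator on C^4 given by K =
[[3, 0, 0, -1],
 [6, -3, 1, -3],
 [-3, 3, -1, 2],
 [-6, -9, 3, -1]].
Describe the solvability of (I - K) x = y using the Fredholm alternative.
(I - K) is invertible (det(I - K) = -47 ≠ 0), so for every y in C^4 the equation (I - K) x = y has a unique solution.

K has rank 2 and factors as K = U V^T = u1 v1^T + u2 v2^T with u1 = (-1, -3, 2, -1), v1 = (-3, 0, 0, 1), u2 = (0, 1, -1, 3), v2 = (-3, -3, 1, 0) (multiplying out reproduces the displayed K). The nonzero eigenvalues of U V^T coincide with those of the 2 x 2 matrix G = V^T U = [[v1·u1, v1·u2], [v2·u1, v2·u2]] = [[2, 3], [14, -4]], and by the Sylvester determinant identity det(I_4 - U V^T) = det(I_2 - V^T U) = det([[-1, -3], [-14, 5]]) = (-1)(5) - (-3)(-14) = -47. (Direct check: I - K =
[[-2, 0, 0, 1],
 [-6, 4, -1, 3],
 [3, -3, 2, -2],
 [6, 9, -3, 2]]
has determinant -47.) The finite-dimensional Fredholm alternative says: either (I - K) is invertible, or ker(I - K) ≠ {0} and then range(I - K) = ker((I - K)^*)^⊥, with dim ker(I - K) = dim ker((I - K)^*). Since det(I - K) ≠ 0, 1 is not an eigenvalue of K and ker(I - K) = {0}, so we are in the first case: for every y there is a unique x = (I - K)^(-1) y. (Explicitly, by the Woodbury identity, (I - U V^T)^(-1) = I + U (I_2 - G)^(-1) V^T.)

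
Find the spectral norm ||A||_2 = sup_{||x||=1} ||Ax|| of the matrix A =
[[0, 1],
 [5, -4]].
||A||_2 = sqrt((42 + sqrt(1664))/2) ≈ 6.434 (= sqrt(largest eigenvalue of A^T A))

||A||_2 = sigma_max(A) = sqrt(lambda_max(A^T A)). Form the symmetric matrix M = A^T A =
[[25, -20],
 [-20, 17]].
Its characteristic polynomial (trace, determinant of M give the coefficients) is
  p(λ) = det(λ I - M) = λ^2 - 42λ + 25.
For λ^2 - 42λ + 25 the discriminant is 1664. It is nonnegative but not a perfect square, so the roots are real and irrational: λ = (42 ± sqrt(1664))/2 ≈ 41.3961, 0.6039.
So the eigenvalues of A^T A are ≈ 0.6039, 41.3961 (all ≥ 0, as they must be for A^T A). The largest is λ_max = (42 + sqrt(1664))/2 ≈ 41.3961, hence ||A||_2 = sqrt(λ_max) = sqrt((42 + sqrt(1664))/2) ≈ 6.434.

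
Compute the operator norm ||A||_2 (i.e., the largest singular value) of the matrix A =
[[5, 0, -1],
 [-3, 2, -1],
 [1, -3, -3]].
||A||_2 ≈ 6.3232 (= sqrt(largest eigenvalue of A^T A))

||A||_2 = sigma_max(A) = sqrt(lambda_max(A^T A)). Form the symmetric matrix M = A^T A =
[[35, -9, -5],
 [-9, 13, 7],
 [-5, 7, 11]].
Its characteristic polynomial (trace, sum of principal 2x2 minors, determinant of M give the coefficients) is
  p(λ) = det(λ I - M) = λ^3 - 59λ^2 + 828λ - 2704.
No integer candidate from the rational root theorem (±divisors of 2704) is a root, so the roots are irrational. The cubic discriminant is Δ = 74795344 > 0, so there are three distinct real roots. p(4) = -272 and p(5) = 86 have opposite signs, so a root lies in (4, 5); Newton's method refines it to λ ≈ 4.7352. p(14) = 68 and p(15) = -184 have opposite signs, so a root lies in (14, 15); Newton's method refines it to λ ≈ 14.2825. p(39) = -832 and p(40) = 16 have opposite signs, so a root lies in (39, 40); Newton's method refines it to λ ≈ 39.9824. Check (Vieta): the three roots sum to 59, matching tr M = 59.
So the eigenvalues of A^T A are ≈ 4.7352, 14.2825, 39.9824 (all ≥ 0, as they must be for A^T A). The largest is λ_max ≈ 39.9824, hence ||A||_2 = sqrt(λ_max) ≈ 6.3232.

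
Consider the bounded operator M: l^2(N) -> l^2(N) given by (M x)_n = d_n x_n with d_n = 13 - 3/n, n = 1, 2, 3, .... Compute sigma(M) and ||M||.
sigma(M) = {13 - 3/n : n ≥ 1} ∪ {13}; ||M|| = 13

A bounded diagonal operator on l^2 with diagonal entries d_n has spectrum equal to the closure of {d_n : n ≥ 1}: every d_n is an eigenvalue (with eigenvector e_n), so {d_n} ⊂ sigma(M); the spectrum is closed, so its closure is too; and for lambda not in the closure, (M - lambda I) has bounded inverse (the diagonal entries 1/(d_n - lambda) are bounded). For our sequence d_n = 13 - 3/n, n = 1, 2, 3, ...:
  - {d_n} = {13 - 3/n : n ≥ 1}; the only limit point is 13
  - closure = {13 - 3/n : n ≥ 1} ∪ {13}
For the norm: a diagonal operator has ||M|| = sup_n |d_n|. Here d_n = 13 - 3/n increases monotonically from d_1 = 10 toward 13, with all terms in [10, 13); so sup_n |d_n| = 13 (the supremum is the limit, not attained). So ||M|| = 13.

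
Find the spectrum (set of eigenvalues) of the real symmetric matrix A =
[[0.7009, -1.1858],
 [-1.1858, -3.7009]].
sigma(A) ≈ {-4, 1}

A is real symmetric, so its spectrum consists of real eigenvalues. Expanding the characteristic polynomial of the displayed matrix gives
  det(λ I - A) = p(λ) = λ^2 + (3)λ + (-4).
Solving p(λ) = 0 yields eigenvalues ≈ -4, 1. (A is shown rounded to 4 decimals, so these recover the underlying integer eigenvalues to within that precision.)
Verification: the trace of A = -3 equals the sum of eigenvalues -3, and det(A) ≈ -4.0001 matches the eigenvalue product -4.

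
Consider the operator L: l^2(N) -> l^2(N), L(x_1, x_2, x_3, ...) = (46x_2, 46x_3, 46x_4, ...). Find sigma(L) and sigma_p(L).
sigma(L) = closed disk {z in C : |z| ≤ 46}; sigma_p(L) = open disk {z in C : |z| < 46}

Note L = 46·V where V is the unit left shift (V x)_k = x_{k+1}; so sigma(L) = 46·sigma(V) and ||L|| = 46||V||. ||L x||^2 = 2116sum_{k≥2} |x_k|^2 ≤ 2116||x||^2, with equality on {x : x_1 = 0}, so ||L|| = 46. For any lambda with |lambda| < 46, set r = lambda/46 (|r| < 1); the vector x = (1, r, r^2, ...) is in l^2 and satisfies L x = 46(r, r^2, ...) = lambda x, so lambda is an eigenvalue. On the boundary |lambda| = 46 the geometric series diverges, so no l^2 eigenvector exists, but these lambda lie in the approximate point spectrum. Hence sigma(L) is the closed disk of radius 46 and sigma_p(L) is the open disk.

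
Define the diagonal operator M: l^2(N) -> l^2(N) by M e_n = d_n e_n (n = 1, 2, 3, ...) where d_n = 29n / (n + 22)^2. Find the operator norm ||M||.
||M|| = 29/88 (attained at n = 22)

For M diagonal, ||M|| = sup_n |d_n|. Treat f(x) = 29x / (x + 22)^2 for real x > 0. By the quotient rule, f'(x) = 29(22 - x)/(x + 22)^3, which is positive for x < 22 and negative for x > 22. So f has a unique maximum at x = 22, and since 22 is a positive integer, the supremum over n ≥ 1 is attained at n = 22: d_22 = 29·22/(22 + 22)^2 = 29·22/1936 = 29/88. Hence ||M|| = 29/88.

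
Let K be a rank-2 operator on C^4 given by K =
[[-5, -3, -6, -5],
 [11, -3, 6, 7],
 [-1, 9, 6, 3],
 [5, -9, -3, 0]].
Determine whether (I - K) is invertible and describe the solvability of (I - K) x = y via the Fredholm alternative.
(I - K) is invertible (det(I - K) = 40 ≠ 0), so for every y in C^4 the equation (I - K) x = y has a unique solution.

K has rank 2 and factors as K = U V^T = u1 v1^T + u2 v2^T with u1 = (-1, 3, -1, 2), v1 = (3, -3, 0, 1), u2 = (-2, 2, 2, -1), v2 = (1, 3, 3, 2) (multiplying out reproduces the displayed K). The nonzero eigenvalues of U V^T coincide with those of the 2 x 2 matrix G = V^T U = [[v1·u1, v1·u2], [v2·u1, v2·u2]] = [[-10, -13], [9, 8]], and by the Sylvester determinant identity det(I_4 - U V^T) = det(I_2 - V^T U) = det([[11, 13], [-9, -7]]) = (11)(-7) - (13)(-9) = 40. (Direct check: I - K =
[[6, 3, 6, 5],
 [-11, 4, -6, -7],
 [1, -9, -5, -3],
 [-5, 9, 3, 1]]
has determinant 40.) The finite-dimensional Fredholm alternative says: either (I - K) is invertible, or ker(I - K) ≠ {0} and then range(I - K) = ker((I - K)^*)^⊥, with dim ker(I - K) = dim ker((I - K)^*). Since det(I - K) ≠ 0, 1 is not an eigenvalue of K and ker(I - K) = {0}, so we are in the first case: for every y there is a unique x = (I - K)^(-1) y. (Explicitly, by the Woodbury identity, (I - U V^T)^(-1) = I + U (I_2 - G)^(-1) V^T.)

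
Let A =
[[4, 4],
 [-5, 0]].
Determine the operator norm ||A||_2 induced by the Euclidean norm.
||A||_2 = sqrt((57 + sqrt(1649))/2) ≈ 6.986 (= sqrt(largest eigenvalue of A^T A))

||A||_2 = sigma_max(A) = sqrt(lambda_max(A^T A)). Form the symmetric matrix M = A^T A =
[[41, 16],
 [16, 16]].
Its characteristic polynomial (trace, determinant of M give the coefficients) is
  p(λ) = det(λ I - M) = λ^2 - 57λ + 400.
For λ^2 - 57λ + 400 the discriminant is 1649. It is nonnegative but not a perfect square, so the roots are real and irrational: λ = (57 ± sqrt(1649))/2 ≈ 48.8039, 8.1961.
So the eigenvalues of A^T A are ≈ 8.1961, 48.8039 (all ≥ 0, as they must be for A^T A). The largest is λ_max = (57 + sqrt(1649))/2 ≈ 48.8039, hence ||A||_2 = sqrt(λ_max) = sqrt((57 + sqrt(1649))/2) ≈ 6.986.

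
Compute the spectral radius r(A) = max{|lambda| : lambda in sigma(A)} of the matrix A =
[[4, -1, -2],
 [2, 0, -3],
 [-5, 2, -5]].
r(A) ≈ 5.3908

The eigenvalues of A are the roots of its characteristic polynomial. With M = A (coefficients from the trace, the sum of principal 2x2 minors, and det A):
  p(λ) = det(λ I - M) = λ^3 + λ^2 - 22λ + 9.
No integer candidate from the rational root theorem (±divisors of 9) is a root, so the roots are irrational. The cubic discriminant is Δ = 37289 > 0, so there are three distinct real roots. p(-6) = -39 and p(-5) = 19 have opposite signs, so a root lies in (-6, -5); Newton's method refines it to λ ≈ -5.3908. p(0) = 9 and p(1) = -11 have opposite signs, so a root lies in (0, 1); Newton's method refines it to λ ≈ 0.4205. p(3) = -21 and p(4) = 1 have opposite signs, so a root lies in (3, 4); Newton's method refines it to λ ≈ 3.9703. Check (Vieta): the three roots sum to -1, matching tr M = -1.
Thus the eigenvalues (to 4 decimals) are -5.3908 (modulus 5.3908); 0.4205 (modulus 0.4205); 3.9703 (modulus 3.9703). The spectral radius is the largest modulus: r(A) ≈ 5.3908. (Cross-check: r(A) ≤ ||A||_2 ≈ 7.6097; equality holds whenever A is normal, though it can also hold for some non-normal A.)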